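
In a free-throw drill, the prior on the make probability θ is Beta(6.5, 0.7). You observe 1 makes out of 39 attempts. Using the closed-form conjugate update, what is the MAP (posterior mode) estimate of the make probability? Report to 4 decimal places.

The Beta prior is conjugate to a Binomial/Bernoulli likelihood; the update adds successes to α and failures to β.
Posterior: Beta(α+k, β+n−k) = Beta(6.5+1, 0.7+38) = Beta(7.5, 38.7).
Mode of Beta(a,b) for a,b>1 is (a−1)/(a+b−2) = 6.5/44.2 = 0.1471.

0.1471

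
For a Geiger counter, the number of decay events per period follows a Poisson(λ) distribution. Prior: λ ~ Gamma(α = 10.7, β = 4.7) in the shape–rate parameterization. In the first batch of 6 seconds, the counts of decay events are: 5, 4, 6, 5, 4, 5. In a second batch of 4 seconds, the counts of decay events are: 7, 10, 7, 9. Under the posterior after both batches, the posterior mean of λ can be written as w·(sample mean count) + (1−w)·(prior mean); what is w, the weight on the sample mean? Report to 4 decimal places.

0.6803

With a Gamma(shape α, rate β) prior, the Poisson likelihood is conjugate: the posterior is Gamma(α + ΣXᵢ, β + n).
Total number of seconds: n = 6 + 4 = 10.
Posterior mean = (α₀+S)/(β₀+n) = [n/(β₀+n)]·(S/n) + [β₀/(β₀+n)]·(α₀/β₀), so only n and β₀ enter the weight.
Weight on data w = n/(β₀+n) = 10/(4.7+10) = 10/14.7 = 0.6803.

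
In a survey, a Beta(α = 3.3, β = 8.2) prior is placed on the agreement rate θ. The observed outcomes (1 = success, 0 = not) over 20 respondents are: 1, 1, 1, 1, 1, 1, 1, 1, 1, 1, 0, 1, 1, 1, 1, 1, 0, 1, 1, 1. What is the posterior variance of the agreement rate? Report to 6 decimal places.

The Beta prior is conjugate to a Binomial/Bernoulli likelihood; the update adds successes to α and failures to β.
Posterior: Beta(α+k, β+n−k) = Beta(3.3+18, 8.2+2) = Beta(21.3, 10.2).
Var = αβ/((α+β)²(α+β+1)) = 21.3·10.2/(31.5²·32.5) = 0.006737.

0.006737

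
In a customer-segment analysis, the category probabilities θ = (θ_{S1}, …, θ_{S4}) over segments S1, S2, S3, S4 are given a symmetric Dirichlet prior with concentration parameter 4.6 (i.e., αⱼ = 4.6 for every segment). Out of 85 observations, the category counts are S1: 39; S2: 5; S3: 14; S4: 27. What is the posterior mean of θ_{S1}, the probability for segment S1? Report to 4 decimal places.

0.4217

The Dirichlet prior is conjugate to the Multinomial likelihood: each posterior αⱼ = prior αⱼ + observed count nⱼ.
Posterior concentration: (43.6, 9.6, 18.6, 31.6), total = 103.4.
E[θ_{S1}|data] = α_{S1}/Σα = 43.6/103.4 = 0.4217.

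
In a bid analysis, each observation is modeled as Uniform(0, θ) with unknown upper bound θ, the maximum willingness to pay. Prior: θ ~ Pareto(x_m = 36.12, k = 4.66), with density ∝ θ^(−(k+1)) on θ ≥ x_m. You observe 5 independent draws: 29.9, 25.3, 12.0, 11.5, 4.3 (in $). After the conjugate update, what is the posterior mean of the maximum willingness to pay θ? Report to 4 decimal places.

A Pareto(scale x_m, shape k) prior on the upper bound θ of Uniform(0, θ) is conjugate: posterior is Pareto(max(x_m, max xᵢ), k + n).
Sample maximum = 29.9; prior scale x_m = 36.12 → posterior scale = max = 36.12.
Posterior shape = 4.66 + 5 = 9.66.
E[θ|data] = k·x_m/(k−1) = 9.66·36.12/8.66 = 40.2909.

40.2909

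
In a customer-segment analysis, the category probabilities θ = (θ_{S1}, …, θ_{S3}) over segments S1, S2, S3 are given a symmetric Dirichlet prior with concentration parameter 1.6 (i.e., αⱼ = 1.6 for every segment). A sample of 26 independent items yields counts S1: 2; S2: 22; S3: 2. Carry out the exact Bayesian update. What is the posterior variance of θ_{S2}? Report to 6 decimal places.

0.005633

The Dirichlet prior is conjugate to the Multinomial likelihood: each posterior αⱼ = prior αⱼ + observed count nⱼ.
Posterior concentration: (3.6, 23.6, 3.6), total = 30.8.
Var[θ_j] = α_j(Σα−α_j)/((Σα)²(Σα+1)) = 23.6·7.2/(30.8²·31.8) = 0.005633.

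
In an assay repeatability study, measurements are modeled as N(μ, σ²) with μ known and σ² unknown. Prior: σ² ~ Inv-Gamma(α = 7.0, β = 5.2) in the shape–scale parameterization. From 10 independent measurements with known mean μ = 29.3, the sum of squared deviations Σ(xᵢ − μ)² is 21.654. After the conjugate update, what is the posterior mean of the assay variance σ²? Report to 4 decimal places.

With known mean μ and an Inverse-Gamma(α, β) prior on σ², the Normal likelihood is conjugate: posterior is Inv-Gamma(α + n/2, β + Σ(xᵢ−μ)²/2).
Posterior: Inv-Gamma(7.0 + 10/2, 5.2 + 21.654/2) = Inv-Gamma(12.00, 16.0270).
E[σ²|data] = β/(α−1) = 16.0270/11.00 = 1.4570.

1.4570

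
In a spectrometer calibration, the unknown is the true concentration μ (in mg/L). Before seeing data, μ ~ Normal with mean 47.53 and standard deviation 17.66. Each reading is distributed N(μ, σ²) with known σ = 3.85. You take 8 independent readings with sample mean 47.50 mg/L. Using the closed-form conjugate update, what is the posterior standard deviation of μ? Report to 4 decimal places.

For Normal data with known variance σ², a Normal(μ₀, σ₀²) prior on μ is conjugate. Posterior precision = 1/σ₀² + n/σ²; posterior mean is the precision-weighted average of μ₀ and x̄.
σ₀² = 17.66² = 311.8756, σ² = 3.85² = 14.8225; σ² + n·σ₀² = 14.8225 + 8·311.8756 = 2509.8273.
Posterior precision = 1/σ₀² + n/σ² = 1/311.8756 + 8/14.8225 = (σ² + n·σ₀²)/(σ₀²σ²) = 2509.8273/(311.8756·14.8225); posterior variance σₙ² = σ₀²σ²/(σ² + n·σ₀²) = 311.8756·14.8225/2509.8273 = 1.841870.
Posterior SD = √σₙ² = √(311.8756·14.8225/2509.8273) = 1.3572.

1.3572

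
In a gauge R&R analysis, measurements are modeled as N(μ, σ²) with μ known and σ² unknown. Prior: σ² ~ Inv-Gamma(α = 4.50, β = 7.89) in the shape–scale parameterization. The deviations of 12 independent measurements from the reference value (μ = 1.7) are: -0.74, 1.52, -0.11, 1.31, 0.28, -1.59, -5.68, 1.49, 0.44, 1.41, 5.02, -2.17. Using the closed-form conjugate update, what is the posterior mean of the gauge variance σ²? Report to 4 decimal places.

4.7130

With known mean μ and an Inverse-Gamma(α, β) prior on σ², the Normal likelihood is conjugate: posterior is Inv-Gamma(α + n/2, β + Σ(xᵢ−μ)²/2).
Σ(xᵢ−μ)² = (-0.74)² + (1.52)² + (-0.11)² + (1.31)² + (0.28)² + (-1.59)² + (-5.68)² + (1.49)² + (0.44)² + (1.41)² + (5.02)² + (-2.17)² = 73.7662.
Posterior: Inv-Gamma(4.50 + 12/2, 7.89 + 73.7662/2) = Inv-Gamma(10.50, 44.77310).
E[σ²|data] = β/(α−1) = 44.77310/9.50 = 4.7130.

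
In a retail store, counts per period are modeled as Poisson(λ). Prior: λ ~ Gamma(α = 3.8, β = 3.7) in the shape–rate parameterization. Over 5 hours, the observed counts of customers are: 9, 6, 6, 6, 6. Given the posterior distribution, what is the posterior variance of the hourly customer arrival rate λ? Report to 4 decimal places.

With a Gamma(shape α, rate β) prior, the Poisson likelihood is conjugate: the posterior is Gamma(α + ΣXᵢ, β + n).
Sum of counts S = 33 over n = 5 hours.
Posterior: Gamma(α+S, β+n) = Gamma(3.8+33, 3.7+5) = Gamma(36.8, 8.7).
Var = α/β² = 36.8/8.7² = 0.4862.

0.4862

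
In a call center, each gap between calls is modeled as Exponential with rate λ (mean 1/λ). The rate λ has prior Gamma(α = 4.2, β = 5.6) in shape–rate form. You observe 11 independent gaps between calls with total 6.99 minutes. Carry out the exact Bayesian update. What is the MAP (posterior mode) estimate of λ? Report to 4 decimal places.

1.1279

With a Gamma(shape α, rate β) prior on the exponential rate λ, the posterior after n observations with total T = Σxᵢ is Gamma(α+n, β+T).
Posterior: Gamma(4.2+11, 5.6+6.99) = Gamma(15.2, 12.59).
Mode = (α−1)/β = 1.1279.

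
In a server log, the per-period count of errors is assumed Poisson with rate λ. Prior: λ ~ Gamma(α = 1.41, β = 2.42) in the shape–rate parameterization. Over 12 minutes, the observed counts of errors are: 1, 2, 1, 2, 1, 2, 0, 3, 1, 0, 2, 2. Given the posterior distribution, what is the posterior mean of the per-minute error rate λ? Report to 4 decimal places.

1.2767

With a Gamma(shape α, rate β) prior, the Poisson likelihood is conjugate: the posterior is Gamma(α + ΣXᵢ, β + n).
Sum of counts S = 17 over n = 12 minutes.
Posterior: Gamma(α+S, β+n) = Gamma(1.41+17, 2.42+12) = Gamma(18.41, 14.42).
Posterior mean = α/β = 18.41/14.42 = 1.2767.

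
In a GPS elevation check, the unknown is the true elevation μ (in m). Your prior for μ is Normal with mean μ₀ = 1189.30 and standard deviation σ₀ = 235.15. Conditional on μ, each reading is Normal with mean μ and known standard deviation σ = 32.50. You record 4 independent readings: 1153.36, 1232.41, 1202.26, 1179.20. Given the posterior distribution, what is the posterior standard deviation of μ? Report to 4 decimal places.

16.2113

For Normal data with known variance σ², a Normal(μ₀, σ₀²) prior on μ is conjugate. Posterior precision = 1/σ₀² + n/σ²; posterior mean is the precision-weighted average of μ₀ and x̄.
σ₀² = 235.15² = 55295.5225, σ² = 32.50² = 1056.25; σ² + n·σ₀² = 1056.25 + 4·55295.5225 = 222238.34.
Posterior precision = 1/σ₀² + n/σ² = 1/55295.5225 + 4/1056.25 = (σ² + n·σ₀²)/(σ₀²σ²) = 222238.34/(55295.5225·1056.25); posterior variance σₙ² = σ₀²σ²/(σ² + n·σ₀²) = 55295.5225·1056.25/222238.34 = 262.807469.
Posterior SD = √σₙ² = √(55295.5225·1056.25/222238.34) = 16.2113.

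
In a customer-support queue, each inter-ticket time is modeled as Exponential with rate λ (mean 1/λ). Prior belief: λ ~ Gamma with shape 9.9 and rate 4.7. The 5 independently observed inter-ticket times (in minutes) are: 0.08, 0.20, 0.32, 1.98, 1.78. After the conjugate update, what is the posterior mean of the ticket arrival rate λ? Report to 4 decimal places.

1.6446

With a Gamma(shape α, rate β) prior on the exponential rate λ, the posterior after n observations with total T = Σxᵢ is Gamma(α+n, β+T).
Sum of observations T = 4.36 minutes; n = 5.
Posterior: Gamma(9.9+5, 4.7+4.36) = Gamma(14.9, 9.06).
Posterior mean of λ = α/β = 14.9/9.06 = 1.6446.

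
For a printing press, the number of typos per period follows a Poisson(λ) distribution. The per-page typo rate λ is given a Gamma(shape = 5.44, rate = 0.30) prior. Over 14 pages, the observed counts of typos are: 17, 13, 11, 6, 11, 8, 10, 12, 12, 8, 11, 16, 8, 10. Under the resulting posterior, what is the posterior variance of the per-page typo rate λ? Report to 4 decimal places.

With a Gamma(shape α, rate β) prior, the Poisson likelihood is conjugate: the posterior is Gamma(α + ΣXᵢ, β + n).
Sum of counts S = 153 over n = 14 pages.
Posterior: Gamma(α+S, β+n) = Gamma(5.44+153, 0.30+14) = Gamma(158.44, 14.30).
Var = α/β² = 158.44/14.30² = 0.7748.

0.7748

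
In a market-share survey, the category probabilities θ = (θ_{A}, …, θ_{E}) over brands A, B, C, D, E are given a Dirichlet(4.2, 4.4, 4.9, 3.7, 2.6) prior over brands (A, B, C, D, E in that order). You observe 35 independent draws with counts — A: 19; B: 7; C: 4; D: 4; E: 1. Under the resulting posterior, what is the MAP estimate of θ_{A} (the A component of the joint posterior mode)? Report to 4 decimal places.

The Dirichlet prior is conjugate to the Multinomial likelihood: each posterior αⱼ = prior αⱼ + observed count nⱼ.
Posterior concentration: (23.2, 11.4, 8.9, 7.7, 3.6), total = 54.8.
Joint mode component: (α_{A}−1)/(Σα−K) = 22.2/49.8 = 0.4458.

0.4458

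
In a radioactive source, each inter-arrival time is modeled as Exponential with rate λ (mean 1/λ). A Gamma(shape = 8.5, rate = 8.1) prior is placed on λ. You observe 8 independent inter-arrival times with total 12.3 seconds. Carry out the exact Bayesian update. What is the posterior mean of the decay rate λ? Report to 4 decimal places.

0.8088

With a Gamma(shape α, rate β) prior on the exponential rate λ, the posterior after n observations with total T = Σxᵢ is Gamma(α+n, β+T).
Posterior: Gamma(8.5+8, 8.1+12.3) = Gamma(16.5, 20.4).
Posterior mean of λ = α/β = 16.5/20.4 = 0.8088.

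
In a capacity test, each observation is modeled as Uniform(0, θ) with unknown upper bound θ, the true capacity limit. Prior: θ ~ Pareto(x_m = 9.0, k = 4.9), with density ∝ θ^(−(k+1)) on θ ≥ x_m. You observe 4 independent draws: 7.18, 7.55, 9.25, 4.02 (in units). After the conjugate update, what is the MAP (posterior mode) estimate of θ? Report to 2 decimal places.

9.25

A Pareto(scale x_m, shape k) prior on the upper bound θ of Uniform(0, θ) is conjugate: posterior is Pareto(max(x_m, max xᵢ), k + n).
Sample maximum = 9.25; prior scale x_m = 9.0 → posterior scale = max = 9.25.
Posterior shape = 4.9 + 4 = 8.9.
The Pareto density is decreasing on [x_m, ∞), so the mode is x_m = 9.25.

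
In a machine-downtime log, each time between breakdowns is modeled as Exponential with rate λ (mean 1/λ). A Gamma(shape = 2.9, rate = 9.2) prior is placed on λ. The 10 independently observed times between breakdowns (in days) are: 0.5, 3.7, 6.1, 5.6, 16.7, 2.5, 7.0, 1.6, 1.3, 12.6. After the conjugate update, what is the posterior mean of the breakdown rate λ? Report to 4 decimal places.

0.1931

With a Gamma(shape α, rate β) prior on the exponential rate λ, the posterior after n observations with total T = Σxᵢ is Gamma(α+n, β+T).
Sum of observations T = 57.6 days; n = 10.
Posterior: Gamma(2.9+10, 9.2+57.6) = Gamma(12.9, 66.8).
Posterior mean of λ = α/β = 12.9/66.8 = 0.1931.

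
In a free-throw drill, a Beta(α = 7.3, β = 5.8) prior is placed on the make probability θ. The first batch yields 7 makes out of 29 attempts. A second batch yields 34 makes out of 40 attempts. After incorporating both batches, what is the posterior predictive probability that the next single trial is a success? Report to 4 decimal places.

0.5883

The Beta prior is conjugate to a Binomial/Bernoulli likelihood; the update adds successes to α and failures to β.
After batch 1: Beta(7.3+7, 5.8+22) = Beta(14.3, 27.8).
After batch 2: Beta(14.3+34, 27.8+6) = Beta(48.3, 33.8).
For a single future Bernoulli trial, P(success | data) = α/(α+β) = 0.5883.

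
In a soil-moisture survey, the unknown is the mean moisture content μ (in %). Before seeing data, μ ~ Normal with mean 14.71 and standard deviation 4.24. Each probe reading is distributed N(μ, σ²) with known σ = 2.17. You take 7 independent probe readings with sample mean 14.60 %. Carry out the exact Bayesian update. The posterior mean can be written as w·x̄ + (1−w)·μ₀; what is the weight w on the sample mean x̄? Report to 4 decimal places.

For Normal data with known variance σ², a Normal(μ₀, σ₀²) prior on μ is conjugate. Posterior precision = 1/σ₀² + n/σ²; posterior mean is the precision-weighted average of μ₀ and x̄.
σ₀² = 4.24² = 17.9776, σ² = 2.17² = 4.7089. Prior precision 1/σ₀² = 1/17.9776; data precision n/σ² = 7/4.7089.
w = (n/σ²)/(1/σ₀² + n/σ²) = n·σ₀²/(σ² + n·σ₀²) = 7·17.9776/(4.7089 + 7·17.9776) = 125.8432/130.5521 = 0.9639.

0.9639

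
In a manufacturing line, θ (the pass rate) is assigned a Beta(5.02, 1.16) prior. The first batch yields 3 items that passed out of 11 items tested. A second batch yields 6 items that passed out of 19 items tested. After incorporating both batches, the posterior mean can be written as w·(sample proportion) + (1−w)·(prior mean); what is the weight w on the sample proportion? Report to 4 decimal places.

0.8292

The Beta prior is conjugate to a Binomial/Bernoulli likelihood; the update adds successes to α and failures to β.
Total number of items tested: n = 11 + 19 = 30.
Posterior mean = (α₀+k)/(α₀+β₀+n) = [n/(α₀+β₀+n)]·(k/n) + [(α₀+β₀)/(α₀+β₀+n)]·α₀/(α₀+β₀), so only n and the prior enter the weight.
The weight on the data is w = n/(α₀+β₀+n) = 30/(5.02+1.16+30) = 30/36.18 = 0.8292.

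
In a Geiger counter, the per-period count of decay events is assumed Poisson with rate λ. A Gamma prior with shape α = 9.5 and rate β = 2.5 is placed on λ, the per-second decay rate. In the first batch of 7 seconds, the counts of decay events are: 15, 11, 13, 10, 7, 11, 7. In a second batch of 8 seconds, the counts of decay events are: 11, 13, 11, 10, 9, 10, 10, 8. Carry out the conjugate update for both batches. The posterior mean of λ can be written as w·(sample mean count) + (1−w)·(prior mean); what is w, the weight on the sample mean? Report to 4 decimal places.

0.8571

With a Gamma(shape α, rate β) prior, the Poisson likelihood is conjugate: the posterior is Gamma(α + ΣXᵢ, β + n).
Total number of seconds: n = 7 + 8 = 15.
Posterior mean = (α₀+S)/(β₀+n) = [n/(β₀+n)]·(S/n) + [β₀/(β₀+n)]·(α₀/β₀), so only n and β₀ enter the weight.
Weight on data w = n/(β₀+n) = 15/(2.5+15) = 15/17.5 = 0.8571.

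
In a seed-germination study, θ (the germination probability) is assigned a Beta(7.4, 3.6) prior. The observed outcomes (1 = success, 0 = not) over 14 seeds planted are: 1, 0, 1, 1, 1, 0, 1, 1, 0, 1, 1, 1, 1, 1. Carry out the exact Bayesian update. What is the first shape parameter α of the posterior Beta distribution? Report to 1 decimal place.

The Beta prior is conjugate to a Binomial/Bernoulli likelihood; the update adds successes to α and failures to β.
Posterior: Beta(α+k, β+n−k) = Beta(7.4+11, 3.6+3) = Beta(18.4, 6.6).
Posterior α = 18.4.

18.4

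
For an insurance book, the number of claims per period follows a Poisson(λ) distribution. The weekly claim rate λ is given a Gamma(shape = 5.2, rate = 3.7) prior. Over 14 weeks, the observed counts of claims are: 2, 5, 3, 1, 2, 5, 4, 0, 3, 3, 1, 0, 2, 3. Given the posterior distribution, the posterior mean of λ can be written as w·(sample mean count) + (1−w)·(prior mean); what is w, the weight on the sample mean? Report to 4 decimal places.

With a Gamma(shape α, rate β) prior, the Poisson likelihood is conjugate: the posterior is Gamma(α + ΣXᵢ, β + n).
Posterior mean = (α₀+S)/(β₀+n) = [n/(β₀+n)]·(S/n) + [β₀/(β₀+n)]·(α₀/β₀), so only n and β₀ enter the weight.
Weight on data w = n/(β₀+n) = 14/(3.7+14) = 14/17.7 = 0.7910.

0.7910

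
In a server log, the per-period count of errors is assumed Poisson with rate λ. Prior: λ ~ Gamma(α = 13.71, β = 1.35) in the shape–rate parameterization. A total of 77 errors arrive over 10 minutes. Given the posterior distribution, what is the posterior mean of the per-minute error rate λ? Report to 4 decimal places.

7.9921

With a Gamma(shape α, rate β) prior, the Poisson likelihood is conjugate: the posterior is Gamma(α + ΣXᵢ, β + n).
Posterior: Gamma(α+S, β+n) = Gamma(13.71+77, 1.35+10) = Gamma(90.71, 11.35).
Posterior mean = α/β = 90.71/11.35 = 7.9921.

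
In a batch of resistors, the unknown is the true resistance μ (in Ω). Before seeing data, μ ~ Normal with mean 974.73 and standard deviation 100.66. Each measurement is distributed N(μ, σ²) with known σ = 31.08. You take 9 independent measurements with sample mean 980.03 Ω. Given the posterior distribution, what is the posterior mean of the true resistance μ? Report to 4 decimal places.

979.9744

For Normal data with known variance σ², a Normal(μ₀, σ₀²) prior on μ is conjugate. Posterior precision = 1/σ₀² + n/σ²; posterior mean is the precision-weighted average of μ₀ and x̄.
n·x̄ = 9·980.03 = 8820.27.
σ₀² = 100.66² = 10132.4356, σ² = 31.08² = 965.9664; σ² + n·σ₀² = 965.9664 + 9·10132.4356 = 92157.8868.
Posterior mean = (μ₀/σ₀² + n·x̄/σ²)/(1/σ₀² + n/σ²) = (σ²·μ₀ + σ₀²·n·x̄)/(σ² + n·σ₀²) = (965.9664·974.73 + 10132.4356·8820.27)/92157.8868 = 90312374.178684/92157.8868 = 979.9744.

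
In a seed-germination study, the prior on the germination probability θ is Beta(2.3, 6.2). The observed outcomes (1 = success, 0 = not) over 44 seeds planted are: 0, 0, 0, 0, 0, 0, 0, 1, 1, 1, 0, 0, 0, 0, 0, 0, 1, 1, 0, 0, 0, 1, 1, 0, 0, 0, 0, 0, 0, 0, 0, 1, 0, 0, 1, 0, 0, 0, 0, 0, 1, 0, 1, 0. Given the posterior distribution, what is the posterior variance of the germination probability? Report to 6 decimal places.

0.003536

The Beta prior is conjugate to a Binomial/Bernoulli likelihood; the update adds successes to α and failures to β.
Posterior: Beta(α+k, β+n−k) = Beta(2.3+11, 6.2+33) = Beta(13.3, 39.2).
Var = αβ/((α+β)²(α+β+1)) = 13.3·39.2/(52.5²·53.5) = 0.003536.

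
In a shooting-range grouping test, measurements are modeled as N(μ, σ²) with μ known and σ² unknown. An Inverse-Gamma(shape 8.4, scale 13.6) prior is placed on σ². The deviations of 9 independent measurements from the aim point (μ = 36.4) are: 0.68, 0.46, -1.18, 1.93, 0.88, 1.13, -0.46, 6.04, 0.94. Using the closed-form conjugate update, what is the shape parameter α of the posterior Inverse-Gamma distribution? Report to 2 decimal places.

With known mean μ and an Inverse-Gamma(α, β) prior on σ², the Normal likelihood is conjugate: posterior is Inv-Gamma(α + n/2, β + Σ(xᵢ−μ)²/2).
Σ(xᵢ−μ)² = (0.68)² + (0.46)² + (-1.18)² + (1.93)² + (0.88)² + (1.13)² + (-0.46)² + (6.04)² + (0.94)² = 45.4194.
Posterior: Inv-Gamma(8.4 + 9/2, 13.6 + 45.4194/2) = Inv-Gamma(12.90, 36.30970).
Posterior α = 12.90.

12.90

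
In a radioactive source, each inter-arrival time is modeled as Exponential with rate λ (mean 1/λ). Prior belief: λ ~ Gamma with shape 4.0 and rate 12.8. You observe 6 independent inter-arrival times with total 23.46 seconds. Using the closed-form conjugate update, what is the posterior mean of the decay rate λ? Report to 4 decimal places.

0.2758

With a Gamma(shape α, rate β) prior on the exponential rate λ, the posterior after n observations with total T = Σxᵢ is Gamma(α+n, β+T).
Posterior: Gamma(4.0+6, 12.8+23.46) = Gamma(10.0, 36.26).
Posterior mean of λ = α/β = 10.0/36.26 = 0.2758.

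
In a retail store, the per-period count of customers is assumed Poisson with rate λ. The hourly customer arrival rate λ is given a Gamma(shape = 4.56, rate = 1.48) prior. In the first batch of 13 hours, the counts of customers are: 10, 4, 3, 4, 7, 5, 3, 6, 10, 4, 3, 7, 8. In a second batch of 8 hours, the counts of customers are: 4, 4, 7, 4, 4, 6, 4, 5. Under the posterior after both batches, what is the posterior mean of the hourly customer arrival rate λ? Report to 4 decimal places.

With a Gamma(shape α, rate β) prior, the Poisson likelihood is conjugate: the posterior is Gamma(α + ΣXᵢ, β + n).
Batch 1: sum of counts S = 74 over n = 13 hours.
After batch 1: Gamma(α+S, β+n) = Gamma(4.56+74, 1.48+13) = Gamma(78.56, 14.48).
Batch 2: sum of counts S = 38 over n = 8 hours.
After batch 2: Gamma(α+S, β+n) = Gamma(78.56+38, 14.48+8) = Gamma(116.56, 22.48).
Posterior mean = α/β = 116.56/22.48 = 5.1851.

5.1851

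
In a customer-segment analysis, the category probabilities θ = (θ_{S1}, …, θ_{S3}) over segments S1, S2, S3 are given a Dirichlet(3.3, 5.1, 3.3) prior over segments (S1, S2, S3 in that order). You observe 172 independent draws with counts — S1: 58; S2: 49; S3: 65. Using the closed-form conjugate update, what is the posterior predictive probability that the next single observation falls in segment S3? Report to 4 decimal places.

The Dirichlet prior is conjugate to the Multinomial likelihood: each posterior αⱼ = prior αⱼ + observed count nⱼ.
Posterior concentration: (61.3, 54.1, 68.3), total = 183.7.
P(next = S3 | data) = α_{S3}/Σα = 0.3718.

0.3718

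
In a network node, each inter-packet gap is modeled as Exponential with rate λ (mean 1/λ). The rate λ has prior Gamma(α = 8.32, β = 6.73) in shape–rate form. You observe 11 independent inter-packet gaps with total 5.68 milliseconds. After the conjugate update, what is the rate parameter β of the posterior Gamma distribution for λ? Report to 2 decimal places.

12.41

With a Gamma(shape α, rate β) prior on the exponential rate λ, the posterior after n observations with total T = Σxᵢ is Gamma(α+n, β+T).
Posterior: Gamma(8.32+11, 6.73+5.68) = Gamma(19.32, 12.41).
Posterior β = 12.41.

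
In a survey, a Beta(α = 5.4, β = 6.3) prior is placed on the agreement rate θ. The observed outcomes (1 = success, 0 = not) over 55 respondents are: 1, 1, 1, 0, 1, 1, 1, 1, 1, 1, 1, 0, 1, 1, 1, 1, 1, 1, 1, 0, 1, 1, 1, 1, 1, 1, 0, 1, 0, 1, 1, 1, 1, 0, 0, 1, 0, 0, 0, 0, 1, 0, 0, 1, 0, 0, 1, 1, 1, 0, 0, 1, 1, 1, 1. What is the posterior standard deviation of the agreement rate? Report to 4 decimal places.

The Beta prior is conjugate to a Binomial/Bernoulli likelihood; the update adds successes to α and failures to β.
Posterior: Beta(α+k, β+n−k) = Beta(5.4+38, 6.3+17) = Beta(43.4, 23.3).
Var = αβ/((α+β)²(α+β+1)) = 43.4·23.3/(66.7²·67.7) = 0.00335742; SD = √0.00335742 = 0.0579.

0.0579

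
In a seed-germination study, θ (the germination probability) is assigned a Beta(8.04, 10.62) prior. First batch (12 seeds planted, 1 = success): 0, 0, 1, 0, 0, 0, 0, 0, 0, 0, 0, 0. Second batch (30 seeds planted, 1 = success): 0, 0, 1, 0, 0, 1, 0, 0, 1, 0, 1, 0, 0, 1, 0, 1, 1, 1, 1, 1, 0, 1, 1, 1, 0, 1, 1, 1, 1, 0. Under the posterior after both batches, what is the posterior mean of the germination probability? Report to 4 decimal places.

The Beta prior is conjugate to a Binomial/Bernoulli likelihood; the update adds successes to α and failures to β.
After batch 1: Beta(8.04+1, 10.62+11) = Beta(9.04, 21.62).
After batch 2: Beta(9.04+17, 21.62+13) = Beta(26.04, 34.62).
Posterior mean = α/(α+β) = 26.04/60.66 = 0.4293.

0.4293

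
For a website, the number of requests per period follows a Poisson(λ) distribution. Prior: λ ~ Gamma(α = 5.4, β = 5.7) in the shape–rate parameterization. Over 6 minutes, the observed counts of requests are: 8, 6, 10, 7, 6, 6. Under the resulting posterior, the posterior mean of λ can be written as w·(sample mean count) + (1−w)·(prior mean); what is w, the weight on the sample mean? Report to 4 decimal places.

0.5128

With a Gamma(shape α, rate β) prior, the Poisson likelihood is conjugate: the posterior is Gamma(α + ΣXᵢ, β + n).
Posterior mean = (α₀+S)/(β₀+n) = [n/(β₀+n)]·(S/n) + [β₀/(β₀+n)]·(α₀/β₀), so only n and β₀ enter the weight.
Weight on data w = n/(β₀+n) = 6/(5.7+6) = 6/11.7 = 0.5128.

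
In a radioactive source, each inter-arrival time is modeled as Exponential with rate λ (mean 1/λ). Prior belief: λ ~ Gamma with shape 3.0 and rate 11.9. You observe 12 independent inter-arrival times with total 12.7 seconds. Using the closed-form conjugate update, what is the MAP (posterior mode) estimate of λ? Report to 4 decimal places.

0.5691

With a Gamma(shape α, rate β) prior on the exponential rate λ, the posterior after n observations with total T = Σxᵢ is Gamma(α+n, β+T).
Posterior: Gamma(3.0+12, 11.9+12.7) = Gamma(15.0, 24.6).
Mode = (α−1)/β = 0.5691.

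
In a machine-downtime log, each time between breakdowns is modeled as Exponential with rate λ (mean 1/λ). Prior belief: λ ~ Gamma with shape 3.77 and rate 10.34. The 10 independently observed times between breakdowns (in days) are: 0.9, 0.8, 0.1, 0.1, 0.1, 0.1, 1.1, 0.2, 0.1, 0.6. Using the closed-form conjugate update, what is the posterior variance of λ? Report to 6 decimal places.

With a Gamma(shape α, rate β) prior on the exponential rate λ, the posterior after n observations with total T = Σxᵢ is Gamma(α+n, β+T).
Sum of observations T = 4.1 days; n = 10.
Posterior: Gamma(3.77+10, 10.34+4.1) = Gamma(13.77, 14.44).
Var = α/β² = 0.066039.

0.066039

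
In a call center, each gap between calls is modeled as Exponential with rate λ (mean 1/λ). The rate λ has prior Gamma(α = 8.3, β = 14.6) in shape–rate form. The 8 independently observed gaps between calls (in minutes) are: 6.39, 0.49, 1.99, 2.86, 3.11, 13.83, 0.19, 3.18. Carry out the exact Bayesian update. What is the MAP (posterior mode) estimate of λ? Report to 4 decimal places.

0.3280

With a Gamma(shape α, rate β) prior on the exponential rate λ, the posterior after n observations with total T = Σxᵢ is Gamma(α+n, β+T).
Sum of observations T = 32.04 minutes; n = 8.
Posterior: Gamma(8.3+8, 14.6+32.04) = Gamma(16.3, 46.64).
Mode = (α−1)/β = 0.3280.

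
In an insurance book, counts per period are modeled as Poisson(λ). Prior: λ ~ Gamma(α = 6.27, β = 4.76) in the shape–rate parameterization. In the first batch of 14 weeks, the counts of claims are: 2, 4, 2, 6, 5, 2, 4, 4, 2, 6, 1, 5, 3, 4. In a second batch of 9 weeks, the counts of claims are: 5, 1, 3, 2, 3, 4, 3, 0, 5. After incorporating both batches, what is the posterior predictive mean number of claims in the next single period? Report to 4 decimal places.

With a Gamma(shape α, rate β) prior, the Poisson likelihood is conjugate: the posterior is Gamma(α + ΣXᵢ, β + n).
Batch 1: sum of counts S = 50 over n = 14 weeks.
After batch 1: Gamma(α+S, β+n) = Gamma(6.27+50, 4.76+14) = Gamma(56.27, 18.76).
Batch 2: sum of counts S = 26 over n = 9 weeks.
After batch 2: Gamma(α+S, β+n) = Gamma(56.27+26, 18.76+9) = Gamma(82.27, 27.76).
The predictive distribution for one future period is NegBinom with mean α/β = 2.9636.

2.9636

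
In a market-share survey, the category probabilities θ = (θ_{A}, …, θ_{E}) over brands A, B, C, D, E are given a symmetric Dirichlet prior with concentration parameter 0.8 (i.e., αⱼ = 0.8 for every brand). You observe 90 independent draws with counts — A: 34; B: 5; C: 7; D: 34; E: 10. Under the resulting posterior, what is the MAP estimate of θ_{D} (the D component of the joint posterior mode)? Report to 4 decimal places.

0.3798

The Dirichlet prior is conjugate to the Multinomial likelihood: each posterior αⱼ = prior αⱼ + observed count nⱼ.
Posterior concentration: (34.8, 5.8, 7.8, 34.8, 10.8), total = 94.0.
Joint mode component: (α_{D}−1)/(Σα−K) = 33.8/89.0 = 0.3798.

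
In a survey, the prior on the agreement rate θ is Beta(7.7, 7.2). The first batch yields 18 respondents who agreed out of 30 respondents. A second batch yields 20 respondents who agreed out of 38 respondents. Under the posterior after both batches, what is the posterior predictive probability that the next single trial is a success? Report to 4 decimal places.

The Beta prior is conjugate to a Binomial/Bernoulli likelihood; the update adds successes to α and failures to β.
After batch 1: Beta(7.7+18, 7.2+12) = Beta(25.7, 19.2).
After batch 2: Beta(25.7+20, 19.2+18) = Beta(45.7, 37.2).
For a single future Bernoulli trial, P(success | data) = α/(α+β) = 0.5513.

0.5513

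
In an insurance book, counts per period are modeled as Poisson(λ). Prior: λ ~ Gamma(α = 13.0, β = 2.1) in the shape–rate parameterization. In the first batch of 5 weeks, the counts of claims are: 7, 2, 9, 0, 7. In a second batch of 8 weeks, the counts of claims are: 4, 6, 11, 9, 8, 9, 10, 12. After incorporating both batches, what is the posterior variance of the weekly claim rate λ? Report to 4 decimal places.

With a Gamma(shape α, rate β) prior, the Poisson likelihood is conjugate: the posterior is Gamma(α + ΣXᵢ, β + n).
Batch 1: sum of counts S = 25 over n = 5 weeks.
After batch 1: Gamma(α+S, β+n) = Gamma(13.0+25, 2.1+5) = Gamma(38.0, 7.1).
Batch 2: sum of counts S = 69 over n = 8 weeks.
After batch 2: Gamma(α+S, β+n) = Gamma(38.0+69, 7.1+8) = Gamma(107.0, 15.1).
Var = α/β² = 107.0/15.1² = 0.4693.

0.4693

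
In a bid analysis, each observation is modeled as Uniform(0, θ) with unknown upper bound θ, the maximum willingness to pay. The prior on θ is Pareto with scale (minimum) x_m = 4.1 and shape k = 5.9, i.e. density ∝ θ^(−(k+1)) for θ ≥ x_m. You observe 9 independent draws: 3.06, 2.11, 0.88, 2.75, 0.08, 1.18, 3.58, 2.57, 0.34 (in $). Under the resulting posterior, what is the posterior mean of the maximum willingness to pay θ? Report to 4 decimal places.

4.3950

A Pareto(scale x_m, shape k) prior on the upper bound θ of Uniform(0, θ) is conjugate: posterior is Pareto(max(x_m, max xᵢ), k + n).
Sample maximum = 3.58; prior scale x_m = 4.1 → posterior scale = max = 4.10.
Posterior shape = 5.9 + 9 = 14.9.
E[θ|data] = k·x_m/(k−1) = 14.9·4.10/13.9 = 4.3950.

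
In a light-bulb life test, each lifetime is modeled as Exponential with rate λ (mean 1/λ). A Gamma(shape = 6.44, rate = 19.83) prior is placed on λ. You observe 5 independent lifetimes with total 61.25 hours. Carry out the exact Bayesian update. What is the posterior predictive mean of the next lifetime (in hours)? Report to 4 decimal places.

7.7663

With a Gamma(shape α, rate β) prior on the exponential rate λ, the posterior after n observations with total T = Σxᵢ is Gamma(α+n, β+T).
Posterior: Gamma(6.44+5, 19.83+61.25) = Gamma(11.44, 81.08).
The predictive distribution for the next observation is Lomax; its mean is β/(α−1) = 81.08/10.44 = 7.7663.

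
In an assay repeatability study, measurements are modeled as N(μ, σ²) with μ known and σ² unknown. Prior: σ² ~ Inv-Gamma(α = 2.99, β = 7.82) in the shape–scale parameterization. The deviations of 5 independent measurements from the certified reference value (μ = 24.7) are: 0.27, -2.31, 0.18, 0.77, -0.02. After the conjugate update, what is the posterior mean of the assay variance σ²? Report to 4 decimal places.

2.4137

With known mean μ and an Inverse-Gamma(α, β) prior on σ², the Normal likelihood is conjugate: posterior is Inv-Gamma(α + n/2, β + Σ(xᵢ−μ)²/2).
Σ(xᵢ−μ)² = (0.27)² + (-2.31)² + (0.18)² + (0.77)² + (-0.02)² = 6.0347.
Posterior: Inv-Gamma(2.99 + 5/2, 7.82 + 6.0347/2) = Inv-Gamma(5.49, 10.83735).
E[σ²|data] = β/(α−1) = 10.83735/4.49 = 2.4137.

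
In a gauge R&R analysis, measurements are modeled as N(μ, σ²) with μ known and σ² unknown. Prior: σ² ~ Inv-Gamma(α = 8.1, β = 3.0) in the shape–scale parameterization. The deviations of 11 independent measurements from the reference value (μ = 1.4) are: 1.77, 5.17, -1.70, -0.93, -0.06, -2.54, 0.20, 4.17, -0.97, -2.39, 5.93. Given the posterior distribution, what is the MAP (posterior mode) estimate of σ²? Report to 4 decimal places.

With known mean μ and an Inverse-Gamma(α, β) prior on σ², the Normal likelihood is conjugate: posterior is Inv-Gamma(α + n/2, β + Σ(xᵢ−μ)²/2).
Σ(xᵢ−μ)² = (1.77)² + (5.17)² + (-1.70)² + (-0.93)² + (-0.06)² + (-2.54)² + (0.20)² + (4.17)² + (-0.97)² + (-2.39)² + (5.93)² = 99.3187.
Posterior: Inv-Gamma(8.1 + 11/2, 3.0 + 99.3187/2) = Inv-Gamma(13.60, 52.65935).
Mode = β/(α+1) = 52.65935/14.60 = 3.6068.

3.6068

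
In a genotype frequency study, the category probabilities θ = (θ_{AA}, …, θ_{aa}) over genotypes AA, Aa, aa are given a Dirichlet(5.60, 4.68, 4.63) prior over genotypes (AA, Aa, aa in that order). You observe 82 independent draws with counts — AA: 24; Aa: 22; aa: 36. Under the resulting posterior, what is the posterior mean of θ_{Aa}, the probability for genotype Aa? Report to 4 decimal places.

The Dirichlet prior is conjugate to the Multinomial likelihood: each posterior αⱼ = prior αⱼ + observed count nⱼ.
Posterior concentration: (29.60, 26.68, 40.63), total = 96.91.
E[θ_{Aa}|data] = α_{Aa}/Σα = 26.68/96.91 = 0.2753.

0.2753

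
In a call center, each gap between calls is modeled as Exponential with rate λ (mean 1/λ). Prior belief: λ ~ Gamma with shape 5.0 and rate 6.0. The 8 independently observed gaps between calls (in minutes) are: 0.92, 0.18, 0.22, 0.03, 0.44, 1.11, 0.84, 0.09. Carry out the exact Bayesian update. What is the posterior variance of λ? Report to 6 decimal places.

0.134535

With a Gamma(shape α, rate β) prior on the exponential rate λ, the posterior after n observations with total T = Σxᵢ is Gamma(α+n, β+T).
Sum of observations T = 3.83 minutes; n = 8.
Posterior: Gamma(5.0+8, 6.0+3.83) = Gamma(13.0, 9.83).
Var = α/β² = 0.134535.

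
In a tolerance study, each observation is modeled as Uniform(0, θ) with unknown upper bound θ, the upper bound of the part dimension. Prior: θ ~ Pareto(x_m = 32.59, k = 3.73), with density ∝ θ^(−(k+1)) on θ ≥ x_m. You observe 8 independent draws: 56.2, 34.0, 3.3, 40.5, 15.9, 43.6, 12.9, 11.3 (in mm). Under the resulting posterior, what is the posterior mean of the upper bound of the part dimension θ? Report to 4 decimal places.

61.4377

A Pareto(scale x_m, shape k) prior on the upper bound θ of Uniform(0, θ) is conjugate: posterior is Pareto(max(x_m, max xᵢ), k + n).
Sample maximum = 56.2; prior scale x_m = 32.59 → posterior scale = max = 56.20.
Posterior shape = 3.73 + 8 = 11.73.
E[θ|data] = k·x_m/(k−1) = 11.73·56.20/10.73 = 61.4377.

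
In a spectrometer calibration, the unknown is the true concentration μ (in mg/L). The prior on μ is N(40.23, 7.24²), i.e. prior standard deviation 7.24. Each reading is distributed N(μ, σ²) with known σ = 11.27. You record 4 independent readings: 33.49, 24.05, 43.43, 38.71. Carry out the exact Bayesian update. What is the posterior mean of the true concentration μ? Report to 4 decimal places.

For Normal data with known variance σ², a Normal(μ₀, σ₀²) prior on μ is conjugate. Posterior precision = 1/σ₀² + n/σ²; posterior mean is the precision-weighted average of μ₀ and x̄.
Σxᵢ = 33.49 + 24.05 + 43.43 + 38.71 = 139.68, so n·x̄ = 139.68.
σ₀² = 7.24² = 52.4176, σ² = 11.27² = 127.0129; σ² + n·σ₀² = 127.0129 + 4·52.4176 = 336.6833.
Posterior mean = (μ₀/σ₀² + n·x̄/σ²)/(1/σ₀² + n/σ²) = (σ²·μ₀ + σ₀²·n·x̄)/(σ² + n·σ₀²) = (127.0129·40.23 + 52.4176·139.68)/336.6833 = 12431.419335/336.6833 = 36.9232.

36.9232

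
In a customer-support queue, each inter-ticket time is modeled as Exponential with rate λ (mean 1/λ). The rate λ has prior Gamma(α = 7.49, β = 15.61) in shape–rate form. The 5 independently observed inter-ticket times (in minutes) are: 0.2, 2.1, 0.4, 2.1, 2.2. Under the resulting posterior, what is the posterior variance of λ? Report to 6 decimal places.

0.024432

With a Gamma(shape α, rate β) prior on the exponential rate λ, the posterior after n observations with total T = Σxᵢ is Gamma(α+n, β+T).
Sum of observations T = 7.0 minutes; n = 5.
Posterior: Gamma(7.49+5, 15.61+7.0) = Gamma(12.49, 22.61).
Var = α/β² = 0.024432.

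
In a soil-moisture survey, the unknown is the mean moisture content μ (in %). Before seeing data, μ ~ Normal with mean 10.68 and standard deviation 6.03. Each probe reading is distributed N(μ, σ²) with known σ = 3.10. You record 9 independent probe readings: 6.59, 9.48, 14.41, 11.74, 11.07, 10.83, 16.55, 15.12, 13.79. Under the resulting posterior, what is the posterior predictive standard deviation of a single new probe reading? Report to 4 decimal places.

3.2630

For Normal data with known variance σ², a Normal(μ₀, σ₀²) prior on μ is conjugate. Posterior precision = 1/σ₀² + n/σ²; posterior mean is the precision-weighted average of μ₀ and x̄.
σ₀² = 6.03² = 36.3609, σ² = 3.10² = 9.61; σ² + n·σ₀² = 9.61 + 9·36.3609 = 336.8581.
Posterior precision = 1/σ₀² + n/σ² = 1/36.3609 + 9/9.61 = (σ² + n·σ₀²)/(σ₀²σ²) = 336.8581/(36.3609·9.61); posterior variance σₙ² = σ₀²σ²/(σ² + n·σ₀²) = 36.3609·9.61/336.8581 = 1.037316.
Predictive variance for one new observation = σₙ² + σ² = 36.3609·9.61/336.8581 + 9.61 = σ²·(σ₀² + 336.8581)/336.8581 = 9.61·373.219/336.8581 = 10.647316; SD = √(9.61·373.219/336.8581) = 3.2630.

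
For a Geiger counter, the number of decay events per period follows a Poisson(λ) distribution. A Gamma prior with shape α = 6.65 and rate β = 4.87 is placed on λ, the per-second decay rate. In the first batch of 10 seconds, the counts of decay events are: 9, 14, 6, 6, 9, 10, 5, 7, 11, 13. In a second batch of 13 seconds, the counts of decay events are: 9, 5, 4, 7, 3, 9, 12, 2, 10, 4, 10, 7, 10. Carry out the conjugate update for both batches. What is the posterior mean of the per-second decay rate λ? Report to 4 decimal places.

6.7689

With a Gamma(shape α, rate β) prior, the Poisson likelihood is conjugate: the posterior is Gamma(α + ΣXᵢ, β + n).
Batch 1: sum of counts S = 90 over n = 10 seconds.
After batch 1: Gamma(α+S, β+n) = Gamma(6.65+90, 4.87+10) = Gamma(96.65, 14.87).
Batch 2: sum of counts S = 92 over n = 13 seconds.
After batch 2: Gamma(α+S, β+n) = Gamma(96.65+92, 14.87+13) = Gamma(188.65, 27.87).
Posterior mean = α/β = 188.65/27.87 = 6.7689.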